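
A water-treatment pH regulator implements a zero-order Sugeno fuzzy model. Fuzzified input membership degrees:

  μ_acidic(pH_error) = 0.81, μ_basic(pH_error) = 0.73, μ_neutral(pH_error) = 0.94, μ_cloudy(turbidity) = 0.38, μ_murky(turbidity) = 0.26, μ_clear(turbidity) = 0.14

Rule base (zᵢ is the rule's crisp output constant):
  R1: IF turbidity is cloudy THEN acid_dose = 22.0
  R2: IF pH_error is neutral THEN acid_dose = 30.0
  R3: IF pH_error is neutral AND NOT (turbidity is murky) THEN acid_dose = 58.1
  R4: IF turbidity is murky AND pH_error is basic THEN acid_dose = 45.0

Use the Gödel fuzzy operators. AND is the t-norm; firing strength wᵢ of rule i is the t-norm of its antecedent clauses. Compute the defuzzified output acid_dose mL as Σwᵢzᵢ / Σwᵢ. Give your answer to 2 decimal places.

R1 (z=22.0): cloudy=0.38 → w = 0.38
R2 (z=30.0): neutral=0.94 → w = 0.94
R3 (z=58.1): neutral=0.94, ¬murky=1−0.26=0.74; AND[min(a, b)] → w = 0.74
R4 (z=45.0): murky=0.26, basic=0.73; AND[min(a, b)] → w = 0.26
Weighted average = (0.38·22.0 + 0.94·30.0 + 0.74·58.1 + 0.26·45.0) / (0.38 + 0.94 + 0.74 + 0.26)
  = 91.2540 / 2.3200 = 39.33

39.33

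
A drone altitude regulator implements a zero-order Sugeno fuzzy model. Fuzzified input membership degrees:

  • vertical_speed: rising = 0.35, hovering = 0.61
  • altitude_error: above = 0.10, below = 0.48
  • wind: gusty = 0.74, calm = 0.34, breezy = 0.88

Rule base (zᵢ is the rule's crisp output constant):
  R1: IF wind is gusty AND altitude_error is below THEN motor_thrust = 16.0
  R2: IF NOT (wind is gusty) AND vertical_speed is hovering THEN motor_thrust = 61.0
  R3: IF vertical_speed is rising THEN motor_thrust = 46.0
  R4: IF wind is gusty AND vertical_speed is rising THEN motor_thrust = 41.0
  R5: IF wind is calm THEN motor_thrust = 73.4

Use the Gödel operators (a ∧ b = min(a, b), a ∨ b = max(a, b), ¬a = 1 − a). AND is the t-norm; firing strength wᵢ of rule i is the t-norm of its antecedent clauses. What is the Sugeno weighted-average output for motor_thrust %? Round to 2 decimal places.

44.35

R1 (z=16.0): gusty=0.74, below=0.48; AND[min(a, b)] → w = 0.48
R2 (z=61.0): ¬gusty=1−0.74=0.26, hovering=0.61; AND[min(a, b)] → w = 0.26
R3 (z=46.0): rising=0.35 → w = 0.35
R4 (z=41.0): gusty=0.74, rising=0.35; AND[min(a, b)] → w = 0.35
R5 (z=73.4): calm=0.34 → w = 0.34
Weighted average = (0.48·16.0 + 0.26·61.0 + 0.35·46.0 + 0.35·41.0 + 0.34·73.4) / (0.48 + 0.26 + 0.35 + 0.35 + 0.34)
  = 78.9460 / 1.7800 = 44.35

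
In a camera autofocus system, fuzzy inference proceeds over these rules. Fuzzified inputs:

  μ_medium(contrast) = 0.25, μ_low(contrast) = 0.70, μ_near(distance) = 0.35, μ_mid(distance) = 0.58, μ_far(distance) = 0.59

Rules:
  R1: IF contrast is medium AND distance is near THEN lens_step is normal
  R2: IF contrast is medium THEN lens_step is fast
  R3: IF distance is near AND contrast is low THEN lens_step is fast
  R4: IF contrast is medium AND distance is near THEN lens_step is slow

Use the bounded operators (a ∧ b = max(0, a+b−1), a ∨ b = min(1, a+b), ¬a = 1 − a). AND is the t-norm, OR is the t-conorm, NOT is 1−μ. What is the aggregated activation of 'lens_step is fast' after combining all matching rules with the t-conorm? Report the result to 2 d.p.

0.30

R1: medium=0.25, near=0.35; AND[max(0, a+b−1)] → w = 0.00
R2: medium=0.25 → w = 0.25
R3: near=0.35, low=0.70; AND[max(0, a+b−1)] → w = 0.05
R4: medium=0.25, near=0.35; AND[max(0, a+b−1)] → w = 0.00
Rules with consequent 'fast': {R2, R3} → strengths 0.25, 0.05
Aggregate via t-conorm [min(1, a+b)]: 0.30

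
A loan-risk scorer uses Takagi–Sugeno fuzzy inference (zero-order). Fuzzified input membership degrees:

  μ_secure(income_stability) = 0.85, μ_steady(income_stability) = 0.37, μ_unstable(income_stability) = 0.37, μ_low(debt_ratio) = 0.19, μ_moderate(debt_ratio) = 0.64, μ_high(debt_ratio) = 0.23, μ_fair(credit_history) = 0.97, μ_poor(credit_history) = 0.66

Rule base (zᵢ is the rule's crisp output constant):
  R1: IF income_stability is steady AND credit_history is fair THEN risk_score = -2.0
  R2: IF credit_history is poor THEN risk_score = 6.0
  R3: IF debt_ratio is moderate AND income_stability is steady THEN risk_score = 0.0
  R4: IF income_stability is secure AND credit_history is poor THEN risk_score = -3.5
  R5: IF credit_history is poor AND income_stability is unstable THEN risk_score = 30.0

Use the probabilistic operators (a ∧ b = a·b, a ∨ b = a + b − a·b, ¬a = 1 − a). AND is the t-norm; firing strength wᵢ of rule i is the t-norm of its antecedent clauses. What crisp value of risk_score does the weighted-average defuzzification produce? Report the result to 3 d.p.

R1 (z=-2.0): steady=0.37, fair=0.97; AND[a·b] → w = 0.3589
R2 (z=6.0): poor=0.66 → w = 0.6600
R3 (z=0.0): moderate=0.64, steady=0.37; AND[a·b] → w = 0.2368
R4 (z=-3.5): secure=0.85, poor=0.66; AND[a·b] → w = 0.5610
R5 (z=30.0): poor=0.66, unstable=0.37; AND[a·b] → w = 0.2442
Weighted average = (0.3589·-2.0 + 0.6600·6.0 + 0.2368·0.0 + 0.5610·-3.5 + 0.2442·30.0) / (0.3589 + 0.6600 + 0.2368 + 0.5610 + 0.2442)
  = 8.6047 / 2.0609 = 4.175

4.175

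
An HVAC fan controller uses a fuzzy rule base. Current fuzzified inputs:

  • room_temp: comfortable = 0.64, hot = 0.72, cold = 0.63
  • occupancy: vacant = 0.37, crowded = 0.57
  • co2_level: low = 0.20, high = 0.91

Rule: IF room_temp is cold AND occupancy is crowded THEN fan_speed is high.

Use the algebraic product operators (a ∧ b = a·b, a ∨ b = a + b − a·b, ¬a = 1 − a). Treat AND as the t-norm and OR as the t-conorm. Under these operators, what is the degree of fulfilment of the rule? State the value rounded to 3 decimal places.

0.359

firing strength: cold=0.63, crowded=0.57; AND[a·b] → w = 0.3591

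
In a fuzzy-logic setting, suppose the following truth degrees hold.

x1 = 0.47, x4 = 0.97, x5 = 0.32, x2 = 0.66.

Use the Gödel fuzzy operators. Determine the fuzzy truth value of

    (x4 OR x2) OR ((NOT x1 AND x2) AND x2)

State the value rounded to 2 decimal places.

0.97

x4 OR x2 = max(a, b) on (0.97, 0.66) = 0.97
NOT x1 = 1 − 0.47 = 0.53
NOT x1 AND x2 = min(a, b) on (0.53, 0.66) = 0.53
(NOT x1 AND x2) AND x2 = min(a, b) on (0.53, 0.66) = 0.53
(x4 OR x2) OR ((NOT x1 AND x2) AND x2) = max(a, b) on (0.97, 0.53) = 0.97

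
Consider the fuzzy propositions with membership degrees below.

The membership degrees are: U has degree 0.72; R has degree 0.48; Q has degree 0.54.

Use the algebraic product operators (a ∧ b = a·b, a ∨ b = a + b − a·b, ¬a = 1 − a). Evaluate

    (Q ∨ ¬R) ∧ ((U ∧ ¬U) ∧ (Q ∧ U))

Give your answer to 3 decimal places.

¬R = 1 − 0.4800 = 0.5200
Q ∨ ¬R = a + b − a·b on (0.5400, 0.5200) = 0.7792
¬U = 1 − 0.7200 = 0.2800
U ∧ ¬U = a·b on (0.7200, 0.2800) = 0.2016
Q ∧ U = a·b on (0.5400, 0.7200) = 0.3888
(U ∧ ¬U) ∧ (Q ∧ U) = a·b on (0.2016, 0.3888) = 0.0784
(Q ∨ ¬R) ∧ ((U ∧ ¬U) ∧ (Q ∧ U)) = a·b on (0.7792, 0.0784) = 0.0611

0.061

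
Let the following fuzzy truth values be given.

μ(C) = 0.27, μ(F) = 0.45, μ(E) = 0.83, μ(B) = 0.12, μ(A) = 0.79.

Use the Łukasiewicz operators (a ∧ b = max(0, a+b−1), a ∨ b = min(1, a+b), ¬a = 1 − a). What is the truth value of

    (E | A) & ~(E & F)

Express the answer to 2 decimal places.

0.72

E | A = min(1, a+b) on (0.83, 0.79) = 1.00
E & F = max(0, a+b−1) on (0.83, 0.45) = 0.28
~(E & F) = 1 − 0.28 = 0.72
(E | A) & ~(E & F) = max(0, a+b−1) on (1.00, 0.72) = 0.72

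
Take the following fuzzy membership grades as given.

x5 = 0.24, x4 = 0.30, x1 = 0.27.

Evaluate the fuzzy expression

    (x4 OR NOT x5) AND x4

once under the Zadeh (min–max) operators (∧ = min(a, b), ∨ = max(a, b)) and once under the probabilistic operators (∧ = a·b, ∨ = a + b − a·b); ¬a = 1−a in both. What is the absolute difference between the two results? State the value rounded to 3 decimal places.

0.050

Under Zadeh (min–max):
  NOT x5 = 1 − 0.24 = 0.76
  x4 OR NOT x5 = max(a, b) on (0.30, 0.76) = 0.76
  (x4 OR NOT x5) AND x4 = min(a, b) on (0.76, 0.30) = 0.30
  → value = 0.3000
Under probabilistic:
  NOT x5 = 1 − 0.2400 = 0.7600
  x4 OR NOT x5 = a + b − a·b on (0.3000, 0.7600) = 0.8320
  (x4 OR NOT x5) AND x4 = a·b on (0.8320, 0.3000) = 0.2496
  → value = 0.2496
|0.3000 − 0.2496| = 0.050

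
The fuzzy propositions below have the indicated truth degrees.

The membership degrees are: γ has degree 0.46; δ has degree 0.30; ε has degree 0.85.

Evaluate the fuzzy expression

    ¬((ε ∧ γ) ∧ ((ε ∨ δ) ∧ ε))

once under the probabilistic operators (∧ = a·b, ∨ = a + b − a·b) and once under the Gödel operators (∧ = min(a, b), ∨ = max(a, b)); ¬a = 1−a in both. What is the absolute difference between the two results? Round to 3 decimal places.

0.163

Under probabilistic:
  ε ∧ γ = a·b on (0.8500, 0.4600) = 0.3910
  ε ∨ δ = a + b − a·b on (0.8500, 0.3000) = 0.8950
  (ε ∨ δ) ∧ ε = a·b on (0.8950, 0.8500) = 0.7607
  (ε ∧ γ) ∧ ((ε ∨ δ) ∧ ε) = a·b on (0.3910, 0.7607) = 0.2975
  ¬((ε ∧ γ) ∧ ((ε ∨ δ) ∧ ε)) = 1 − 0.2975 = 0.7025
  → value = 0.7025
Under Gödel:
  ε ∧ γ = min(a, b) on (0.85, 0.46) = 0.46
  ε ∨ δ = max(a, b) on (0.85, 0.30) = 0.85
  (ε ∨ δ) ∧ ε = min(a, b) on (0.85, 0.85) = 0.85
  (ε ∧ γ) ∧ ((ε ∨ δ) ∧ ε) = min(a, b) on (0.46, 0.85) = 0.46
  ¬((ε ∧ γ) ∧ ((ε ∨ δ) ∧ ε)) = 1 − 0.46 = 0.54
  → value = 0.5400
|0.7025 − 0.5400| = 0.163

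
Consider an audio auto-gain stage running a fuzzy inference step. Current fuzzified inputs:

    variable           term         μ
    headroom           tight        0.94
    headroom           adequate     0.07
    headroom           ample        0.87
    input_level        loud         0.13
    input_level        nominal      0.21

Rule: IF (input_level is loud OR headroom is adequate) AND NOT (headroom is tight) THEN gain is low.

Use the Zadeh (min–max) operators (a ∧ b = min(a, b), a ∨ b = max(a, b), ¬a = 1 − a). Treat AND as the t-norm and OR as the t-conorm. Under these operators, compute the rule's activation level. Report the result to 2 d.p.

0.06

firing strength: (loud=0.13 OR adequate=0.07) = 0.13; AND[min(a, b)] with ¬tight=1−0.94=0.06 → w = 0.06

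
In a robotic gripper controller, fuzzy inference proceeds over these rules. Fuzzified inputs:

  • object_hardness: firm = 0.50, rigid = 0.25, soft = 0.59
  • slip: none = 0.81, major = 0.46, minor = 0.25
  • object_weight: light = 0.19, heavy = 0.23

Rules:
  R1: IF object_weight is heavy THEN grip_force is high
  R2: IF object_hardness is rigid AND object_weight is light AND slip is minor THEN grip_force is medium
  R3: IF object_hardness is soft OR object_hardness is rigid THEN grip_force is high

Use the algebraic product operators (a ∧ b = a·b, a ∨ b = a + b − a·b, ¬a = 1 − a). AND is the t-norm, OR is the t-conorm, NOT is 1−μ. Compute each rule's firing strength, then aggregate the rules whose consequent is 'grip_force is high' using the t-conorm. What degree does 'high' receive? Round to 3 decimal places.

R1: heavy=0.23 → w = 0.2300
R2: rigid=0.25, light=0.19, minor=0.25; AND[a·b] → w = 0.0119
R3: soft=0.59, rigid=0.25; OR[a + b − a·b] → w = 0.6925
Rules with consequent 'high': {R1, R3} → strengths 0.2300, 0.6925
Aggregate via t-conorm [a + b − a·b]: 0.7632

0.763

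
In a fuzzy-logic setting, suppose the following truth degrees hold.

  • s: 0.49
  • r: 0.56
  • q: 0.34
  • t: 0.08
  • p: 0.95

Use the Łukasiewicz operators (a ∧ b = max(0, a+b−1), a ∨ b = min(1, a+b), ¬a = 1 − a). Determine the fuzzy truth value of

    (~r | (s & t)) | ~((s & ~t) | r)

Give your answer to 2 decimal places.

~r = 1 − 0.56 = 0.44
s & t = max(0, a+b−1) on (0.49, 0.08) = 0.00
~r | (s & t) = min(1, a+b) on (0.44, 0.00) = 0.44
~t = 1 − 0.08 = 0.92
s & ~t = max(0, a+b−1) on (0.49, 0.92) = 0.41
(s & ~t) | r = min(1, a+b) on (0.41, 0.56) = 0.97
~((s & ~t) | r) = 1 − 0.97 = 0.03
(~r | (s & t)) | ~((s & ~t) | r) = min(1, a+b) on (0.44, 0.03) = 0.47

0.47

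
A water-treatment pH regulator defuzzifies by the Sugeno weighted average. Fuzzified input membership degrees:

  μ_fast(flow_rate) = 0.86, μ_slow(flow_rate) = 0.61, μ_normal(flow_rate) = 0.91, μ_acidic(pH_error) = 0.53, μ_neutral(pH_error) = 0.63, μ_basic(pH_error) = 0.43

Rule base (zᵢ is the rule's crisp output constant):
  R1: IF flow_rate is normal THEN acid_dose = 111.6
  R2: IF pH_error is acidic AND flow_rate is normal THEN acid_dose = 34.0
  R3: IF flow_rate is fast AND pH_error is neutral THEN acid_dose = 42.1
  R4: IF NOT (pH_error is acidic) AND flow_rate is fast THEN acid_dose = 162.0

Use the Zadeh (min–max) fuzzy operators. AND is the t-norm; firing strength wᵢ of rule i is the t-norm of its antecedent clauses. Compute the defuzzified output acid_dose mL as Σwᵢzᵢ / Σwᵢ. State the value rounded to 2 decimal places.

R1 (z=111.6): normal=0.91 → w = 0.91
R2 (z=34.0): acidic=0.53, normal=0.91; AND[min(a, b)] → w = 0.53
R3 (z=42.1): fast=0.86, neutral=0.63; AND[min(a, b)] → w = 0.63
R4 (z=162.0): ¬acidic=1−0.53=0.47, fast=0.86; AND[min(a, b)] → w = 0.47
Weighted average = (0.91·111.6 + 0.53·34.0 + 0.63·42.1 + 0.47·162.0) / (0.91 + 0.53 + 0.63 + 0.47)
  = 222.2390 / 2.5400 = 87.50

87.50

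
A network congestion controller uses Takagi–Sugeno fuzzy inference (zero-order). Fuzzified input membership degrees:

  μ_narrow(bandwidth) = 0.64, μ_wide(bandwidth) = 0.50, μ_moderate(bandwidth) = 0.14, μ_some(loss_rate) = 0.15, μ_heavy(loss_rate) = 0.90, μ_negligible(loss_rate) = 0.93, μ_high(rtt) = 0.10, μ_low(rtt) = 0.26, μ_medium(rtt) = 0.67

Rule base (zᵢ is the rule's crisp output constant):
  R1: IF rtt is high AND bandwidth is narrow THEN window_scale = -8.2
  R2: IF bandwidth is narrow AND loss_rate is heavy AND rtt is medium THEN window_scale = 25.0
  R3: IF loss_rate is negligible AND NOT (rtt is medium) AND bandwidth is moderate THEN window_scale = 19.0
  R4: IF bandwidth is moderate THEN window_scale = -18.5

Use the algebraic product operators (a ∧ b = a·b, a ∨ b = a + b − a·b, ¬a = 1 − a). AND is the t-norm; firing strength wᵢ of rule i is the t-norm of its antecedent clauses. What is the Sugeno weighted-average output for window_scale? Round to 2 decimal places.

R1 (z=-8.2): high=0.10, narrow=0.64; AND[a·b] → w = 0.0640
R2 (z=25.0): narrow=0.64, heavy=0.90, medium=0.67; AND[a·b] → w = 0.3859
R3 (z=19.0): negligible=0.93, ¬medium=1−0.67=0.33, moderate=0.14; AND[a·b] → w = 0.0430
R4 (z=-18.5): moderate=0.14 → w = 0.1400
Weighted average = (0.0640·-8.2 + 0.3859·25.0 + 0.0430·19.0 + 0.1400·-18.5) / (0.0640 + 0.3859 + 0.0430 + 0.1400)
  = 7.3496 / 0.6329 = 11.61

11.61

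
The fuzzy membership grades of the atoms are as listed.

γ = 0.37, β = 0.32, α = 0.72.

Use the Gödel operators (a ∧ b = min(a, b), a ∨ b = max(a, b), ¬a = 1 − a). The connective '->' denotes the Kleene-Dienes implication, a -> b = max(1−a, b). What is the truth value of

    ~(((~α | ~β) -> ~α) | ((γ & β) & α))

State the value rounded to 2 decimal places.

~α = 1 − 0.72 = 0.28
~β = 1 − 0.32 = 0.68
~α | ~β = max(a, b) on (0.28, 0.68) = 0.68
~α = 1 − 0.72 = 0.28
(~α | ~β) -> ~α  [Kleene-Dienes: max(1−a, b)] with a=0.68, b=0.28 → 0.32
γ & β = min(a, b) on (0.37, 0.32) = 0.32
(γ & β) & α = min(a, b) on (0.32, 0.72) = 0.32
((~α | ~β) -> ~α) | ((γ & β) & α) = max(a, b) on (0.32, 0.32) = 0.32
~(((~α | ~β) -> ~α) | ((γ & β) & α)) = 1 − 0.32 = 0.68

0.68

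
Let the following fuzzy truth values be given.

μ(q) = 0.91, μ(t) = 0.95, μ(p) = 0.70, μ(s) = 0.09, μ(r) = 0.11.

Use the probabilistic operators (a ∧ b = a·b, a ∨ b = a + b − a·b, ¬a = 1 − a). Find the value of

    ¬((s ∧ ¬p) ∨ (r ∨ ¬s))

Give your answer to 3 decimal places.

¬p = 1 − 0.7000 = 0.3000
s ∧ ¬p = a·b on (0.0900, 0.3000) = 0.0270
¬s = 1 − 0.0900 = 0.9100
r ∨ ¬s = a + b − a·b on (0.1100, 0.9100) = 0.9199
(s ∧ ¬p) ∨ (r ∨ ¬s) = a + b − a·b on (0.0270, 0.9199) = 0.9221
¬((s ∧ ¬p) ∨ (r ∨ ¬s)) = 1 − 0.9221 = 0.0779

0.078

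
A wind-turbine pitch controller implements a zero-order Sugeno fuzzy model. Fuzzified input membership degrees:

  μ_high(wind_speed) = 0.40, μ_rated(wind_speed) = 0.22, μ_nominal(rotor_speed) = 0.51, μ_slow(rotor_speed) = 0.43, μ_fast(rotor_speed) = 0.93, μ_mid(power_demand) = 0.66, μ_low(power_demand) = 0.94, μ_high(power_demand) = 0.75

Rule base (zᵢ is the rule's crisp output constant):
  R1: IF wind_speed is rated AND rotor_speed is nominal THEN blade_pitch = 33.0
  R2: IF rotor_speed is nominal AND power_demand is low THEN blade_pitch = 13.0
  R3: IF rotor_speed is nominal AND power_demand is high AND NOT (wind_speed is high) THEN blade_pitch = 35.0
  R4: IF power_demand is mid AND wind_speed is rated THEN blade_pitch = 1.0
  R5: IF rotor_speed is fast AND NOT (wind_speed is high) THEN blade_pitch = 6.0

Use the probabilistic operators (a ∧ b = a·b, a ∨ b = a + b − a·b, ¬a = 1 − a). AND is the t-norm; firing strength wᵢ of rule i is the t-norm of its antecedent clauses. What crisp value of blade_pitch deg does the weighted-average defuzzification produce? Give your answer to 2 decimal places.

14.08

R1 (z=33.0): rated=0.22, nominal=0.51; AND[a·b] → w = 0.1122
R2 (z=13.0): nominal=0.51, low=0.94; AND[a·b] → w = 0.4794
R3 (z=35.0): nominal=0.51, high=0.75, ¬high=1−0.40=0.60; AND[a·b] → w = 0.2295
R4 (z=1.0): mid=0.66, rated=0.22; AND[a·b] → w = 0.1452
R5 (z=6.0): fast=0.93, ¬high=1−0.40=0.60; AND[a·b] → w = 0.5580
Weighted average = (0.1122·33.0 + 0.4794·13.0 + 0.2295·35.0 + 0.1452·1.0 + 0.5580·6.0) / (0.1122 + 0.4794 + 0.2295 + 0.1452 + 0.5580)
  = 21.4605 / 1.5243 = 14.08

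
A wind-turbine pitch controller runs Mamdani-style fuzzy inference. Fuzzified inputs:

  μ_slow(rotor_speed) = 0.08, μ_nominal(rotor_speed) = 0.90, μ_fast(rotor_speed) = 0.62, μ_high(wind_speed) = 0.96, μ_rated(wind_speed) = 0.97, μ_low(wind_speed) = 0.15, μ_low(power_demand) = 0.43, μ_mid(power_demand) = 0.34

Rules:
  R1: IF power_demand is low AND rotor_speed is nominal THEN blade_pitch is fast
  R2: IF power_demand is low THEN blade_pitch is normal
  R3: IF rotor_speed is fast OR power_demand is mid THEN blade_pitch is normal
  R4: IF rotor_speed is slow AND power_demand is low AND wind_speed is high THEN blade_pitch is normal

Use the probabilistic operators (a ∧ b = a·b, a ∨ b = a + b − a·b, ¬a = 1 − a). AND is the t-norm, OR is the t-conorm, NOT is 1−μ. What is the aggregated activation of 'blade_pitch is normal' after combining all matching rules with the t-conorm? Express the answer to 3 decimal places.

0.862

R1: low=0.43, nominal=0.90; AND[a·b] → w = 0.3870
R2: low=0.43 → w = 0.4300
R3: fast=0.62, mid=0.34; OR[a + b − a·b] → w = 0.7492
R4: slow=0.08, low=0.43, high=0.96; AND[a·b] → w = 0.0330
Rules with consequent 'normal': {R2, R3, R4} → strengths 0.4300, 0.7492, 0.0330
Aggregate via t-conorm [a + b − a·b]: 0.8618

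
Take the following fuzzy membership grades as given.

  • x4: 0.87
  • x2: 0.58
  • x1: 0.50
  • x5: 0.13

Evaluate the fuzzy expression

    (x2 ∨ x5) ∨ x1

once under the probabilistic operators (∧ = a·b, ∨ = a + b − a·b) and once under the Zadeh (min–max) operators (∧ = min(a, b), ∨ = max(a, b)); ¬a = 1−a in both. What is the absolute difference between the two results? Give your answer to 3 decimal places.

Under probabilistic:
  x2 ∨ x5 = a + b − a·b on (0.5800, 0.1300) = 0.6346
  (x2 ∨ x5) ∨ x1 = a + b − a·b on (0.6346, 0.5000) = 0.8173
  → value = 0.8173
Under Zadeh (min–max):
  x2 ∨ x5 = max(a, b) on (0.58, 0.13) = 0.58
  (x2 ∨ x5) ∨ x1 = max(a, b) on (0.58, 0.50) = 0.58
  → value = 0.5800
|0.8173 − 0.5800| = 0.237

0.237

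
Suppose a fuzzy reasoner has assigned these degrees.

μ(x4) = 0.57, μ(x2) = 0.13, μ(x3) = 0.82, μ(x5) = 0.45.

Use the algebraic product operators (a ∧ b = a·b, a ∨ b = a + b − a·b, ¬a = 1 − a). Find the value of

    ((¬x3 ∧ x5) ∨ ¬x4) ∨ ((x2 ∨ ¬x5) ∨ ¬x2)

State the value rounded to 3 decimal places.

0.973

¬x3 = 1 − 0.8200 = 0.1800
¬x3 ∧ x5 = a·b on (0.1800, 0.4500) = 0.0810
¬x4 = 1 − 0.5700 = 0.4300
(¬x3 ∧ x5) ∨ ¬x4 = a + b − a·b on (0.0810, 0.4300) = 0.4762
¬x5 = 1 − 0.4500 = 0.5500
x2 ∨ ¬x5 = a + b − a·b on (0.1300, 0.5500) = 0.6085
¬x2 = 1 − 0.1300 = 0.8700
(x2 ∨ ¬x5) ∨ ¬x2 = a + b − a·b on (0.6085, 0.8700) = 0.9491
((¬x3 ∧ x5) ∨ ¬x4) ∨ ((x2 ∨ ¬x5) ∨ ¬x2) = a + b − a·b on (0.4762, 0.9491) = 0.9733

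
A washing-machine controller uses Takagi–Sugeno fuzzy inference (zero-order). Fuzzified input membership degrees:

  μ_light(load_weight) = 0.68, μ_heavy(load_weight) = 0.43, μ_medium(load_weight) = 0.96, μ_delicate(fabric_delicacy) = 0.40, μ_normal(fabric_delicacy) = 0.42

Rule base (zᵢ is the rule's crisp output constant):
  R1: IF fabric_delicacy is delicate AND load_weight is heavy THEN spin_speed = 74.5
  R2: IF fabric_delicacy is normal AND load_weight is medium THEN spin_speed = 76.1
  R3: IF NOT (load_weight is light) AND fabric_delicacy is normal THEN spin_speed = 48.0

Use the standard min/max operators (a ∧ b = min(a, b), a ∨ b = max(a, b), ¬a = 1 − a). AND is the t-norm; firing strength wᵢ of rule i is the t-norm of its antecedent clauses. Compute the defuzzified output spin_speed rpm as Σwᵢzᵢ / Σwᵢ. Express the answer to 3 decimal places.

R1 (z=74.5): delicate=0.40, heavy=0.43; AND[min(a, b)] → w = 0.40
R2 (z=76.1): normal=0.42, medium=0.96; AND[min(a, b)] → w = 0.42
R3 (z=48.0): ¬light=1−0.68=0.32, normal=0.42; AND[min(a, b)] → w = 0.32
Weighted average = (0.40·74.5 + 0.42·76.1 + 0.32·48.0) / (0.40 + 0.42 + 0.32)
  = 77.1220 / 1.1400 = 67.651

67.651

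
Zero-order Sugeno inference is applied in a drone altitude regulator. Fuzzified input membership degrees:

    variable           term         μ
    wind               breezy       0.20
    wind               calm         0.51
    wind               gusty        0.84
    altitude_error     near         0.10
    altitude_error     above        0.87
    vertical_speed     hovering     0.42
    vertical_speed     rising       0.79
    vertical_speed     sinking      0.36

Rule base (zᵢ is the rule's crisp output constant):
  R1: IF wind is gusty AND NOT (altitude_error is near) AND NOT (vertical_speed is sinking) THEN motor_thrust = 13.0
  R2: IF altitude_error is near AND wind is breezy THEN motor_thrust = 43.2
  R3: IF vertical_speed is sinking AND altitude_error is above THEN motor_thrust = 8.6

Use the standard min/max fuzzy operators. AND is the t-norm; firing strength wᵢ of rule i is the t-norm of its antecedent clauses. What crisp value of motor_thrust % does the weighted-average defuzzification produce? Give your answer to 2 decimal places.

R1 (z=13.0): gusty=0.84, ¬near=1−0.10=0.90, ¬sinking=1−0.36=0.64; AND[min(a, b)] → w = 0.64
R2 (z=43.2): near=0.10, breezy=0.20; AND[min(a, b)] → w = 0.10
R3 (z=8.6): sinking=0.36, above=0.87; AND[min(a, b)] → w = 0.36
Weighted average = (0.64·13.0 + 0.10·43.2 + 0.36·8.6) / (0.64 + 0.10 + 0.36)
  = 15.7360 / 1.1000 = 14.31

14.31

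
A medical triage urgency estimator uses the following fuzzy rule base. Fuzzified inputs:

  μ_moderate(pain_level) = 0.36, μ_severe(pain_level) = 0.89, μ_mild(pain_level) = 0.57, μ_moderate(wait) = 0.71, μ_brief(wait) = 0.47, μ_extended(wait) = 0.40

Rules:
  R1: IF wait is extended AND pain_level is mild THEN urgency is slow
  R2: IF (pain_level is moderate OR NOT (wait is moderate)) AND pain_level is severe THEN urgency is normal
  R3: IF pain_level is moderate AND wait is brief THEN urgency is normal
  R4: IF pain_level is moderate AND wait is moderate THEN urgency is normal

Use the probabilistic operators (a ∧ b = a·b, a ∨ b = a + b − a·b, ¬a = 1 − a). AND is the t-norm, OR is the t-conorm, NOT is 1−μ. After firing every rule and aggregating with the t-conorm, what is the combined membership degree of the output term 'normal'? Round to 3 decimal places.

0.682

R1: extended=0.40, mild=0.57; AND[a·b] → w = 0.2280
R2: (moderate=0.36 OR ¬moderate=1−0.71=0.29) = 0.5456; AND[a·b] with severe=0.89 → w = 0.4856
R3: moderate=0.36, brief=0.47; AND[a·b] → w = 0.1692
R4: moderate=0.36, moderate=0.71; AND[a·b] → w = 0.2556
Rules with consequent 'normal': {R2, R3, R4} → strengths 0.4856, 0.1692, 0.2556
Aggregate via t-conorm [a + b − a·b]: 0.6819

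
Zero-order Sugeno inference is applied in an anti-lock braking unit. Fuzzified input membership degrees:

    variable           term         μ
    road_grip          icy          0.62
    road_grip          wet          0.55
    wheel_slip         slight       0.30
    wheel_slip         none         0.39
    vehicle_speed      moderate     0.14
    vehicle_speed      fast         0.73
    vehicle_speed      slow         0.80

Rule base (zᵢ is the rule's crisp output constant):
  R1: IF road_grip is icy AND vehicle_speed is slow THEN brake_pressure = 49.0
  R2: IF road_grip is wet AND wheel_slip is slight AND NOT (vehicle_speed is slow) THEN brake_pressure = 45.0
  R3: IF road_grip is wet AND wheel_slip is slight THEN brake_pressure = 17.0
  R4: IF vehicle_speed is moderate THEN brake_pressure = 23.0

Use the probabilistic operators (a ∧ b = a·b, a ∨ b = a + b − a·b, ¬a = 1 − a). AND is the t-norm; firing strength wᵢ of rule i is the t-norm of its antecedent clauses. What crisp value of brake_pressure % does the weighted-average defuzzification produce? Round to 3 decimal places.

38.146

R1 (z=49.0): icy=0.62, slow=0.80; AND[a·b] → w = 0.4960
R2 (z=45.0): wet=0.55, slight=0.30, ¬slow=1−0.80=0.20; AND[a·b] → w = 0.0330
R3 (z=17.0): wet=0.55, slight=0.30; AND[a·b] → w = 0.1650
R4 (z=23.0): moderate=0.14 → w = 0.1400
Weighted average = (0.4960·49.0 + 0.0330·45.0 + 0.1650·17.0 + 0.1400·23.0) / (0.4960 + 0.0330 + 0.1650 + 0.1400)
  = 31.8140 / 0.8340 = 38.146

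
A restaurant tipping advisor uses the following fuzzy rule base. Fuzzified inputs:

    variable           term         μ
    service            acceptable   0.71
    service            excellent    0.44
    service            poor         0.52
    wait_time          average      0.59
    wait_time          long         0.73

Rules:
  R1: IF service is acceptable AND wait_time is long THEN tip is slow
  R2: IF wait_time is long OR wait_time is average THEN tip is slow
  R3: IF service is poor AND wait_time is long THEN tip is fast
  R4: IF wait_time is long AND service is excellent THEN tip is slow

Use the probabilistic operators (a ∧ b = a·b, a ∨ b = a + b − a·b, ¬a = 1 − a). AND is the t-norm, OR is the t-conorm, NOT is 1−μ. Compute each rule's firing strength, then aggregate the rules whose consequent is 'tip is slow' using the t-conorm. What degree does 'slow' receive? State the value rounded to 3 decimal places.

0.964

R1: acceptable=0.71, long=0.73; AND[a·b] → w = 0.5183
R2: long=0.73, average=0.59; OR[a + b − a·b] → w = 0.8893
R3: poor=0.52, long=0.73; AND[a·b] → w = 0.3796
R4: long=0.73, excellent=0.44; AND[a·b] → w = 0.3212
Rules with consequent 'slow': {R1, R2, R4} → strengths 0.5183, 0.8893, 0.3212
Aggregate via t-conorm [a + b − a·b]: 0.9638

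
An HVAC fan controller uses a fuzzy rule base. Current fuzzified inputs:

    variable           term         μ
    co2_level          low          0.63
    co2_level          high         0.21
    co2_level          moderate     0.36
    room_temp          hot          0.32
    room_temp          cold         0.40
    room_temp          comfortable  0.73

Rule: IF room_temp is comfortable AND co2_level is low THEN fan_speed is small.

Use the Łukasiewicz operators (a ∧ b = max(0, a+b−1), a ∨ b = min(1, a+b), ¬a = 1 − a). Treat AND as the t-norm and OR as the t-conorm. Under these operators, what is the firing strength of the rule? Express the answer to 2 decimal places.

0.36

firing strength: comfortable=0.73, low=0.63; AND[max(0, a+b−1)] → w = 0.36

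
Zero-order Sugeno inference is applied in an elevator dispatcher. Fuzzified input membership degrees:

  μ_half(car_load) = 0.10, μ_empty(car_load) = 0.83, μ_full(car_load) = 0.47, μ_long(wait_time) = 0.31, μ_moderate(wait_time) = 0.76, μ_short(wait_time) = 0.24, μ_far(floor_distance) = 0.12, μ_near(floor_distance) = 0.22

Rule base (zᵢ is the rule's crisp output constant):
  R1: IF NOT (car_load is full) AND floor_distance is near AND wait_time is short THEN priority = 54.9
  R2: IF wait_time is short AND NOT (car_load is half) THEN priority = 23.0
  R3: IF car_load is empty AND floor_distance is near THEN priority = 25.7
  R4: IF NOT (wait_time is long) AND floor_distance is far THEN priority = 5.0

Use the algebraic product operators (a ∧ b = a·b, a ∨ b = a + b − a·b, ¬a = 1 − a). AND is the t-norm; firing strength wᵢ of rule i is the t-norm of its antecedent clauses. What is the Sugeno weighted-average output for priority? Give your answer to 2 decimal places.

22.79

R1 (z=54.9): ¬full=1−0.47=0.53, near=0.22, short=0.24; AND[a·b] → w = 0.0280
R2 (z=23.0): short=0.24, ¬half=1−0.10=0.90; AND[a·b] → w = 0.2160
R3 (z=25.7): empty=0.83, near=0.22; AND[a·b] → w = 0.1826
R4 (z=5.0): ¬long=1−0.31=0.69, far=0.12; AND[a·b] → w = 0.0828
Weighted average = (0.0280·54.9 + 0.2160·23.0 + 0.1826·25.7 + 0.0828·5.0) / (0.0280 + 0.2160 + 0.1826 + 0.0828)
  = 11.6111 / 0.5094 = 22.79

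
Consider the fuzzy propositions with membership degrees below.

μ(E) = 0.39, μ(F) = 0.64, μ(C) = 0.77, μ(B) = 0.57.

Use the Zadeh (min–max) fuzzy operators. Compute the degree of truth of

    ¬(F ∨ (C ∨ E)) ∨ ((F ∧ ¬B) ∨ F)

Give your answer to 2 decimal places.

C ∨ E = max(a, b) on (0.77, 0.39) = 0.77
F ∨ (C ∨ E) = max(a, b) on (0.64, 0.77) = 0.77
¬(F ∨ (C ∨ E)) = 1 − 0.77 = 0.23
¬B = 1 − 0.57 = 0.43
F ∧ ¬B = min(a, b) on (0.64, 0.43) = 0.43
(F ∧ ¬B) ∨ F = max(a, b) on (0.43, 0.64) = 0.64
¬(F ∨ (C ∨ E)) ∨ ((F ∧ ¬B) ∨ F) = max(a, b) on (0.23, 0.64) = 0.64

0.64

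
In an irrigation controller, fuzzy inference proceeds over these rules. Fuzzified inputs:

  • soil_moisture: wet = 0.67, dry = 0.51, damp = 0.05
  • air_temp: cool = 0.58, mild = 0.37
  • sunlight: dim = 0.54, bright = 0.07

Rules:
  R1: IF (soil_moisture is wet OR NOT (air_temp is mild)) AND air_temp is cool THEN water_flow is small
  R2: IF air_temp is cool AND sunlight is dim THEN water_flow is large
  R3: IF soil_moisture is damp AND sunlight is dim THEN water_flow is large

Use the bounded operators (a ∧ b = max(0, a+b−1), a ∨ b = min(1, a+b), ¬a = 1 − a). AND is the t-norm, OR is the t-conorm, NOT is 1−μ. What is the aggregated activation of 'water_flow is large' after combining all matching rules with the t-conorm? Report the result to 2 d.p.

0.12

R1: (wet=0.67 OR ¬mild=1−0.37=0.63) = 1.00; AND[max(0, a+b−1)] with cool=0.58 → w = 0.58
R2: cool=0.58, dim=0.54; AND[max(0, a+b−1)] → w = 0.12
R3: damp=0.05, dim=0.54; AND[max(0, a+b−1)] → w = 0.00
Rules with consequent 'large': {R2, R3} → strengths 0.12, 0.00
Aggregate via t-conorm [min(1, a+b)]: 0.12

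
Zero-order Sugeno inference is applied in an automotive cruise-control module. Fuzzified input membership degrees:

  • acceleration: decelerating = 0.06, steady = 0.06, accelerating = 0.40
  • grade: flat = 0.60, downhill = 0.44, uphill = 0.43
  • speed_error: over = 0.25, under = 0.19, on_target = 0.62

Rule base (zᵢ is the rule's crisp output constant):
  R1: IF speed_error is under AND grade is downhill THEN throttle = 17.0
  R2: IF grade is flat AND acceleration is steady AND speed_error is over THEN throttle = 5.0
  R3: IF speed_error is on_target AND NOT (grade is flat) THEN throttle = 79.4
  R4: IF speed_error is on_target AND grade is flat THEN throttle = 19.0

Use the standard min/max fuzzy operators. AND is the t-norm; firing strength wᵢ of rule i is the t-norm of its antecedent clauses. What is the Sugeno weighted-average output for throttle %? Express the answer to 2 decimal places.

37.35

R1 (z=17.0): under=0.19, downhill=0.44; AND[min(a, b)] → w = 0.19
R2 (z=5.0): flat=0.60, steady=0.06, over=0.25; AND[min(a, b)] → w = 0.06
R3 (z=79.4): on_target=0.62, ¬flat=1−0.60=0.40; AND[min(a, b)] → w = 0.40
R4 (z=19.0): on_target=0.62, flat=0.60; AND[min(a, b)] → w = 0.60
Weighted average = (0.19·17.0 + 0.06·5.0 + 0.40·79.4 + 0.60·19.0) / (0.19 + 0.06 + 0.40 + 0.60)
  = 46.6900 / 1.2500 = 37.35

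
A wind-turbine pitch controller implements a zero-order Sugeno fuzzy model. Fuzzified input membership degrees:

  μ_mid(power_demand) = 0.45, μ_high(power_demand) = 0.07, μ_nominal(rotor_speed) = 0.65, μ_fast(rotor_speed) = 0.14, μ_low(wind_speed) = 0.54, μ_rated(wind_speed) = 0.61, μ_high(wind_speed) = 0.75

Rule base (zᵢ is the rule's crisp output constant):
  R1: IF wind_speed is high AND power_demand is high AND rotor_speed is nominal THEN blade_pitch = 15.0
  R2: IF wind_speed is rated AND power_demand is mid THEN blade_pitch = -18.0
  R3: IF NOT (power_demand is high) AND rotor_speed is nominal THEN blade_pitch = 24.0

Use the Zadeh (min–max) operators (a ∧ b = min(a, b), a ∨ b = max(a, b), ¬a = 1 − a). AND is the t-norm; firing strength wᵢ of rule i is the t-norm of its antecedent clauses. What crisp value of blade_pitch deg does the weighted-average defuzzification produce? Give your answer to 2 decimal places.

R1 (z=15.0): high=0.75, high=0.07, nominal=0.65; AND[min(a, b)] → w = 0.07
R2 (z=-18.0): rated=0.61, mid=0.45; AND[min(a, b)] → w = 0.45
R3 (z=24.0): ¬high=1−0.07=0.93, nominal=0.65; AND[min(a, b)] → w = 0.65
Weighted average = (0.07·15.0 + 0.45·-18.0 + 0.65·24.0) / (0.07 + 0.45 + 0.65)
  = 8.5500 / 1.1700 = 7.31

7.31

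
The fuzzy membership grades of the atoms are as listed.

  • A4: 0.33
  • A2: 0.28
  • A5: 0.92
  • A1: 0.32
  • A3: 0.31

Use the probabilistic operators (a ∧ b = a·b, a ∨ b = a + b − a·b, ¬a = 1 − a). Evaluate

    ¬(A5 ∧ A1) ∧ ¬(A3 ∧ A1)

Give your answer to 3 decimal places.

0.636

A5 ∧ A1 = a·b on (0.9200, 0.3200) = 0.2944
¬(A5 ∧ A1) = 1 − 0.2944 = 0.7056
A3 ∧ A1 = a·b on (0.3100, 0.3200) = 0.0992
¬(A3 ∧ A1) = 1 − 0.0992 = 0.9008
¬(A5 ∧ A1) ∧ ¬(A3 ∧ A1) = a·b on (0.7056, 0.9008) = 0.6356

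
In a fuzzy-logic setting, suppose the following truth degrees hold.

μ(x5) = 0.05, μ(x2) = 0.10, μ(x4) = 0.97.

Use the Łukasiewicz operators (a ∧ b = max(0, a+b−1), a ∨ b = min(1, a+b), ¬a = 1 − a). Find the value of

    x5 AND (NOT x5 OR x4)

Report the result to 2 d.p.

0.05

NOT x5 = 1 − 0.05 = 0.95
NOT x5 OR x4 = min(1, a+b) on (0.95, 0.97) = 1.00
x5 AND (NOT x5 OR x4) = max(0, a+b−1) on (0.05, 1.00) = 0.05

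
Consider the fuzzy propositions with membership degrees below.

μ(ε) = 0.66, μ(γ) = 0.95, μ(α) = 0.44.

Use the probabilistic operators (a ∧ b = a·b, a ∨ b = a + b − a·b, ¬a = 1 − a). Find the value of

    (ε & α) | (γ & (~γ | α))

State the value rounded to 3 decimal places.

ε & α = a·b on (0.6600, 0.4400) = 0.2904
~γ = 1 − 0.9500 = 0.0500
~γ | α = a + b − a·b on (0.0500, 0.4400) = 0.4680
γ & (~γ | α) = a·b on (0.9500, 0.4680) = 0.4446
(ε & α) | (γ & (~γ | α)) = a + b − a·b on (0.2904, 0.4446) = 0.6059

0.606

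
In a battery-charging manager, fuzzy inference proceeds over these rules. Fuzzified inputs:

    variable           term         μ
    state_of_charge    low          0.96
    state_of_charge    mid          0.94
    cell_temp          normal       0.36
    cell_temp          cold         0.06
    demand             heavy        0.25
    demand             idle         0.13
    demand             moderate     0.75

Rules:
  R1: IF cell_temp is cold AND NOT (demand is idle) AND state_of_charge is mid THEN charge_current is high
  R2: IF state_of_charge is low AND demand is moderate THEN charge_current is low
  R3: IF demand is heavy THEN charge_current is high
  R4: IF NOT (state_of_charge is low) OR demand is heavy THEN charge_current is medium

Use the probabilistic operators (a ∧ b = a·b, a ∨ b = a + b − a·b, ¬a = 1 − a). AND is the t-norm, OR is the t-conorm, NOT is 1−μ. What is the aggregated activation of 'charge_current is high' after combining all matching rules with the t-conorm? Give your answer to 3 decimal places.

0.287

R1: cold=0.06, ¬idle=1−0.13=0.87, mid=0.94; AND[a·b] → w = 0.0491
R2: low=0.96, moderate=0.75; AND[a·b] → w = 0.7200
R3: heavy=0.25 → w = 0.2500
R4: ¬low=1−0.96=0.04, heavy=0.25; OR[a + b − a·b] → w = 0.2800
Rules with consequent 'high': {R1, R3} → strengths 0.0491, 0.2500
Aggregate via t-conorm [a + b − a·b]: 0.2868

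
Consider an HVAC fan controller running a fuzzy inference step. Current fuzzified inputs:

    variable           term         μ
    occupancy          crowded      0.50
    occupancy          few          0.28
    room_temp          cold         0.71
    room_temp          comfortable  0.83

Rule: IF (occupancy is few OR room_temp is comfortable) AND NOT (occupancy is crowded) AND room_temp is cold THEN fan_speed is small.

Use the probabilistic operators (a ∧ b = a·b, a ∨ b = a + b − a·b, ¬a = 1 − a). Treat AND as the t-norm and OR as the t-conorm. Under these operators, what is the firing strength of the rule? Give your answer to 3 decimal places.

firing strength: (few=0.28 OR comfortable=0.83) = 0.8776; AND[a·b] with ¬crowded=1−0.50=0.50, cold=0.71 → w = 0.3115

0.312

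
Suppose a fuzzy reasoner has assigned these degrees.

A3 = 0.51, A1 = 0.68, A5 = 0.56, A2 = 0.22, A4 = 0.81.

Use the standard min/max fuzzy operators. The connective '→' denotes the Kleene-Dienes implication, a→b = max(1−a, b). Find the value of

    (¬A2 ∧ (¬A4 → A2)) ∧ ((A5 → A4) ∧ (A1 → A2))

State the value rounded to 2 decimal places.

¬A2 = 1 − 0.22 = 0.78
¬A4 = 1 − 0.81 = 0.19
¬A4 → A2  [Kleene-Dienes: max(1−a, b)] with a=0.19, b=0.22 → 0.81
¬A2 ∧ (¬A4 → A2) = min(a, b) on (0.78, 0.81) = 0.78
A5 → A4  [Kleene-Dienes: max(1−a, b)] with a=0.56, b=0.81 → 0.81
A1 → A2  [Kleene-Dienes: max(1−a, b)] with a=0.68, b=0.22 → 0.32
(A5 → A4) ∧ (A1 → A2) = min(a, b) on (0.81, 0.32) = 0.32
(¬A2 ∧ (¬A4 → A2)) ∧ ((A5 → A4) ∧ (A1 → A2)) = min(a, b) on (0.78, 0.32) = 0.32

0.32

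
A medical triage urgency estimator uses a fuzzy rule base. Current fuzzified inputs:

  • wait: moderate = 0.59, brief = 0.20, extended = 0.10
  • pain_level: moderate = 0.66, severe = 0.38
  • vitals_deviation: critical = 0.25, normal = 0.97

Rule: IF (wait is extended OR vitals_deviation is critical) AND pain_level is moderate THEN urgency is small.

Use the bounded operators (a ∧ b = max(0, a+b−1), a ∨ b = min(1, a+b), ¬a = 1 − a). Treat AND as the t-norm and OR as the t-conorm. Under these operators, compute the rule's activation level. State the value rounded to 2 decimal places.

firing strength: (extended=0.10 OR critical=0.25) = 0.35; AND[max(0, a+b−1)] with moderate=0.66 → w = 0.01

0.01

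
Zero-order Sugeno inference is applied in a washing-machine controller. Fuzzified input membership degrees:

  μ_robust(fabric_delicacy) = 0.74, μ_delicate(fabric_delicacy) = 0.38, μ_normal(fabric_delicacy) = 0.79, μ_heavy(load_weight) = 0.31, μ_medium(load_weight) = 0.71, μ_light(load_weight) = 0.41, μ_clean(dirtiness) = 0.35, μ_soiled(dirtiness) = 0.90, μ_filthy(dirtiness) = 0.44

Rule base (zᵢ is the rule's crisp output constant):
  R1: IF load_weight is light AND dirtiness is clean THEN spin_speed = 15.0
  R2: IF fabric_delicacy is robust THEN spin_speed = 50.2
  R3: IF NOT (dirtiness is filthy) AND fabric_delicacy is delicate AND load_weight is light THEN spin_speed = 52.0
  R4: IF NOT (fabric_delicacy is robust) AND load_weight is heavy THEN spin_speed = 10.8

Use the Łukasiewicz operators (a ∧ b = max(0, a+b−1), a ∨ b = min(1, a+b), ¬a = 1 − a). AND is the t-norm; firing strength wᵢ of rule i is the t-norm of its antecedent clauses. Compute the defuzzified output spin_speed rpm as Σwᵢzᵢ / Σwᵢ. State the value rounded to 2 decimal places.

50.20

R1 (z=15.0): light=0.41, clean=0.35; AND[max(0, a+b−1)] → w = 0.00
R2 (z=50.2): robust=0.74 → w = 0.74
R3 (z=52.0): ¬filthy=1−0.44=0.56, delicate=0.38, light=0.41; AND[max(0, a+b−1)] → w = 0.00
R4 (z=10.8): ¬robust=1−0.74=0.26, heavy=0.31; AND[max(0, a+b−1)] → w = 0.00
Weighted average = (0.00·15.0 + 0.74·50.2 + 0.00·52.0 + 0.00·10.8) / (0.00 + 0.74 + 0.00 + 0.00)
  = 37.1480 / 0.7400 = 50.20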